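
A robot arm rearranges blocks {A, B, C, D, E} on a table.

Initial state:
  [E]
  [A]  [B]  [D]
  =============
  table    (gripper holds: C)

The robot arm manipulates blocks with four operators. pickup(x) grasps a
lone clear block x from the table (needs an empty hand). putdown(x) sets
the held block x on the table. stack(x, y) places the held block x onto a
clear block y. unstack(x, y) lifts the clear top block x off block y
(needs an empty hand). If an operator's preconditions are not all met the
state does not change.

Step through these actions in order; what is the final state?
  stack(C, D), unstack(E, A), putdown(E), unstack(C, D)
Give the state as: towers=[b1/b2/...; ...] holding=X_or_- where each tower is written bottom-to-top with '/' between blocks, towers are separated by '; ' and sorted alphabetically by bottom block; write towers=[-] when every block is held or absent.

towers=[A; B; D; E] holding=C

step 1 (stack(C, D)): towers=[A/E; B; D/C] holding=-
step 2 (unstack(E, A)): towers=[A; B; D/C] holding=E
step 3 (putdown(E)): towers=[A; B; D/C; E] holding=-
step 4 (unstack(C, D)): towers=[A; B; D; E] holding=C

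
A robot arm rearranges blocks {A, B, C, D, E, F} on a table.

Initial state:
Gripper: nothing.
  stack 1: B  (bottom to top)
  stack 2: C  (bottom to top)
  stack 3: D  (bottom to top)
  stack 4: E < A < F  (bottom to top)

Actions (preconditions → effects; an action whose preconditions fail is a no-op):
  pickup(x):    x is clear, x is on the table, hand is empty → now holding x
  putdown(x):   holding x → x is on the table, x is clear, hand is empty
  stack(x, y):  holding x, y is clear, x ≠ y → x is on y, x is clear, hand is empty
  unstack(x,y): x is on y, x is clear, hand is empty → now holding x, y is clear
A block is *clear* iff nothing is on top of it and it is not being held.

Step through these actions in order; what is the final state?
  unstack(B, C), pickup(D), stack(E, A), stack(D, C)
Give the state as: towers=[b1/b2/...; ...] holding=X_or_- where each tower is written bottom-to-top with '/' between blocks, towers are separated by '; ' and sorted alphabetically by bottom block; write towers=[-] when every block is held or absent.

step 1 (unstack(B, C)) [no-op]: towers=[B; C; D; E/A/F] holding=-
step 2 (pickup(D)): towers=[B; C; E/A/F] holding=D
step 3 (stack(E, A)) [no-op]: towers=[B; C; E/A/F] holding=D
step 4 (stack(D, C)): towers=[B; C/D; E/A/F] holding=-

towers=[B; C/D; E/A/F] holding=-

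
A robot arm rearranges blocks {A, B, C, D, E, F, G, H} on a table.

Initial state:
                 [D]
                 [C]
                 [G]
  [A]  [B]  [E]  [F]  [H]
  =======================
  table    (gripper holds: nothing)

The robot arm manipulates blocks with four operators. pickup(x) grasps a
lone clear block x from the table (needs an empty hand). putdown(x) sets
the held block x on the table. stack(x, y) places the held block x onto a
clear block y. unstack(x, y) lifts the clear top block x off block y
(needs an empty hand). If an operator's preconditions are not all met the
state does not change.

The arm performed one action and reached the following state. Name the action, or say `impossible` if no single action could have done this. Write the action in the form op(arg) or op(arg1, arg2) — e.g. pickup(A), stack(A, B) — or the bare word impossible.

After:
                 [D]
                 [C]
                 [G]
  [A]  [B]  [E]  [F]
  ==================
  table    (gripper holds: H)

pickup(H)

target: towers=[A; B; E; F/G/C/D] holding=H
         pickup(A) → towers=[B; E; F/G/C/D; H] holding=A
         pickup(E) → towers=[A; B; F/G/C/D; H] holding=E
         pickup(H) → towers=[A; B; E; F/G/C/D] holding=H  ← match
         pickup(B) → towers=[A; E; F/G/C/D; H] holding=B
     unstack(D, C) → towers=[A; B; E; F/G/C; H] holding=D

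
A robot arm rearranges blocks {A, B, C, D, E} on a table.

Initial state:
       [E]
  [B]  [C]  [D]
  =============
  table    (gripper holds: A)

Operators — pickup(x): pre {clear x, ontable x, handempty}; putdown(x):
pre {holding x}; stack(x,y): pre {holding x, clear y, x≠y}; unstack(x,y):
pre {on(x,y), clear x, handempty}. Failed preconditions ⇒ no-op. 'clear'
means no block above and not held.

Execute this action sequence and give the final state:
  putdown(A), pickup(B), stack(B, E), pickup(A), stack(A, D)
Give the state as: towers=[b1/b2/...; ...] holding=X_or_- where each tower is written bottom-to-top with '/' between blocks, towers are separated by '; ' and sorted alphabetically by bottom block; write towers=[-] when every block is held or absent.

step 1 (putdown(A)): towers=[A; B; C/E; D] holding=-
step 2 (pickup(B)): towers=[A; C/E; D] holding=B
step 3 (stack(B, E)): towers=[A; C/E/B; D] holding=-
step 4 (pickup(A)): towers=[C/E/B; D] holding=A
step 5 (stack(A, D)): towers=[C/E/B; D/A] holding=-

towers=[C/E/B; D/A] holding=-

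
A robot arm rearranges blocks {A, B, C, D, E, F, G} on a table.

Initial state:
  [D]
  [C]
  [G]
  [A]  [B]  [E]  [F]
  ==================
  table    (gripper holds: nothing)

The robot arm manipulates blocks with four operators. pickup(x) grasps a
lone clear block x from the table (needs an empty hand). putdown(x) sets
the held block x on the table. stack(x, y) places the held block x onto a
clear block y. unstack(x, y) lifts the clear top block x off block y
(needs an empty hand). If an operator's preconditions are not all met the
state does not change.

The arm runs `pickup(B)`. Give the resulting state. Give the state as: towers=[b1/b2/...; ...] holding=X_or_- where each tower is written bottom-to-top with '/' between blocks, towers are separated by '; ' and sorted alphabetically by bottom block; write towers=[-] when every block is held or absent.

before: towers=[A/G/C/D; B; E; F] holding=-
pre[pickup(B)]: clear(B) ✓, ontable(B) ✓, handempty ✓
all met → apply pickup(B)
after:  towers=[A/G/C/D; E; F] holding=B

towers=[A/G/C/D; E; F] holding=B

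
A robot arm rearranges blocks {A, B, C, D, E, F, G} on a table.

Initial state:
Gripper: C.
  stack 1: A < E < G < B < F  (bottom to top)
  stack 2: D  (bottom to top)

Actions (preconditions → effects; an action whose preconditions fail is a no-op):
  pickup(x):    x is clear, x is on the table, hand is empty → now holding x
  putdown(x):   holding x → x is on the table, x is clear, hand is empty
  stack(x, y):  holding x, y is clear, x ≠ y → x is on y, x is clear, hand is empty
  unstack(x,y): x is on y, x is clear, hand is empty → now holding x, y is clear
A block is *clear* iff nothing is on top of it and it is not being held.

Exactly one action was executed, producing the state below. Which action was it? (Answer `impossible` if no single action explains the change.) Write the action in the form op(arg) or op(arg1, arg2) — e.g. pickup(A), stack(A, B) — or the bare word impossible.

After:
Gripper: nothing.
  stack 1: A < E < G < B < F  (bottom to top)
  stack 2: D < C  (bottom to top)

stack(C, D)

target: towers=[A/E/G/B/F; D/C] holding=-
        putdown(C) → towers=[A/E/G/B/F; C; D] holding=-
       stack(C, F) → towers=[A/E/G/B/F/C; D] holding=-
       stack(C, D) → towers=[A/E/G/B/F; D/C] holding=-  ← match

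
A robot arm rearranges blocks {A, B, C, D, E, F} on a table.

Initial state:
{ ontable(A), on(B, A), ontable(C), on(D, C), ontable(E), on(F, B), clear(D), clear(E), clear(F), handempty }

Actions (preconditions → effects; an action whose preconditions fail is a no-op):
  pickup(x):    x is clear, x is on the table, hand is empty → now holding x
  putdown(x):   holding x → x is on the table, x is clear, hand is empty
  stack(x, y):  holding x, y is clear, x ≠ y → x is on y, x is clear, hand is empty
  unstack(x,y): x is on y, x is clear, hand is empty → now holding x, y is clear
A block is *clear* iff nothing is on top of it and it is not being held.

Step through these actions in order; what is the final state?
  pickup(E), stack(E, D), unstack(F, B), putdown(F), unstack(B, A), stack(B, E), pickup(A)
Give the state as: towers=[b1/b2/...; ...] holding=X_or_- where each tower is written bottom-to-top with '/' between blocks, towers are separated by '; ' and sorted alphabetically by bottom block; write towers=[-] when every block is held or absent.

towers=[C/D/E/B; F] holding=A

step 1 (pickup(E)): towers=[A/B/F; C/D] holding=E
step 2 (stack(E, D)): towers=[A/B/F; C/D/E] holding=-
step 3 (unstack(F, B)): towers=[A/B; C/D/E] holding=F
step 4 (putdown(F)): towers=[A/B; C/D/E; F] holding=-
step 5 (unstack(B, A)): towers=[A; C/D/E; F] holding=B
step 6 (stack(B, E)): towers=[A; C/D/E/B; F] holding=-
step 7 (pickup(A)): towers=[C/D/E/B; F] holding=A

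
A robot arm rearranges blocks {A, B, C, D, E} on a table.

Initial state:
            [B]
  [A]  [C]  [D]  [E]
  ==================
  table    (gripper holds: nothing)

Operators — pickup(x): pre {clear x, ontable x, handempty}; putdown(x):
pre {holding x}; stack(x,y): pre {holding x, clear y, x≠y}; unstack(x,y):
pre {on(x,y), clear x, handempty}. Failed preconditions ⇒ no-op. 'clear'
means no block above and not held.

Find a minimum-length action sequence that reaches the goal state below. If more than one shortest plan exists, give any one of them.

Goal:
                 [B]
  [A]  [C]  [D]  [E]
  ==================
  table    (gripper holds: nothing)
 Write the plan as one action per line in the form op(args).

unstack(B, D)
stack(B, E)

step 1 (unstack(B, D)): towers=[A; C; D; E] holding=B
step 2 (stack(B, E)): towers=[A; C; D; E/B] holding=-
goal check: towers=[A; C; D; E/B] holding=- — reached (length 2, optimal by BFS)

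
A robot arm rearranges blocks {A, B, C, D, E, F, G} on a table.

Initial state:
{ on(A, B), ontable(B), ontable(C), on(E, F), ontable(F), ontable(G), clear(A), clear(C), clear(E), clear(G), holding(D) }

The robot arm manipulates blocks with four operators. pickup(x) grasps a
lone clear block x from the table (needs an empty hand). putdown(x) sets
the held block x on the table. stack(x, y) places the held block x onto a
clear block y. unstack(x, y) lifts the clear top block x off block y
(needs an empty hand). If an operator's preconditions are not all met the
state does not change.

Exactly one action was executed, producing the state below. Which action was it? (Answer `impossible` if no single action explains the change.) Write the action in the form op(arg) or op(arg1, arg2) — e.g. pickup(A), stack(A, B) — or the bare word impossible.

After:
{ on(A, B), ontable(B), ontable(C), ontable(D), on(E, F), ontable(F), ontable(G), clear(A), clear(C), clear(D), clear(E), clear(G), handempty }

target: towers=[B/A; C; D; F/E; G] holding=-
        putdown(D) → towers=[B/A; C; D; F/E; G] holding=-  ← match
       stack(D, G) → towers=[B/A; C; F/E; G/D] holding=-
       stack(D, A) → towers=[B/A/D; C; F/E; G] holding=-
       stack(D, E) → towers=[B/A; C; F/E/D; G] holding=-
       stack(D, C) → towers=[B/A; C/D; F/E; G] holding=-

putdown(D)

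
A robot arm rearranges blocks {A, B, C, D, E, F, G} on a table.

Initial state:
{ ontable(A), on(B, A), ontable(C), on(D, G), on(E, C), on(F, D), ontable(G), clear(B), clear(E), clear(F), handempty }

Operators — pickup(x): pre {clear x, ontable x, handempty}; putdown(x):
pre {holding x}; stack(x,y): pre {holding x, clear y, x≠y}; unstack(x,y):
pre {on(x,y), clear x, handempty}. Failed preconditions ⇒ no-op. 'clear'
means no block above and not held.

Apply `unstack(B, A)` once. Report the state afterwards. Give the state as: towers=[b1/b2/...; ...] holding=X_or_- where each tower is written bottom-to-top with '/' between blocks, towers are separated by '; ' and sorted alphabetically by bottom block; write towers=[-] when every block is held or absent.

towers=[A; C/E; G/D/F] holding=B

before: towers=[A/B; C/E; G/D/F] holding=-
pre[unstack(B, A)]: on(B,A) yes, clear(B) yes, handempty yes
all met → apply unstack(B, A)
after:  towers=[A; C/E; G/D/F] holding=B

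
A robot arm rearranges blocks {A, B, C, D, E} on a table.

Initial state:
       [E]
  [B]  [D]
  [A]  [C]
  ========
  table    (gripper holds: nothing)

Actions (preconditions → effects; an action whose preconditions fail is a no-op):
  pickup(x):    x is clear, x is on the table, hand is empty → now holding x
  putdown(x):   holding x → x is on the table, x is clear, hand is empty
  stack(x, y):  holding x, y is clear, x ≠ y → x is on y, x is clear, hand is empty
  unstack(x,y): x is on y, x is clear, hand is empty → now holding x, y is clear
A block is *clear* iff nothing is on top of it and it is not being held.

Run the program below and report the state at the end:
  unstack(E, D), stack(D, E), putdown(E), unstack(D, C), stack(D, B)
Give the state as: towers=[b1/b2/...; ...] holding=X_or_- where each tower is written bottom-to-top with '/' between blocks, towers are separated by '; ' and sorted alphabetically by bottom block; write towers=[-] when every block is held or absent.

step 1 (unstack(E, D)): towers=[A/B; C/D] holding=E
step 2 (stack(D, E)) [no-op]: towers=[A/B; C/D] holding=E
step 3 (putdown(E)): towers=[A/B; C/D; E] holding=-
step 4 (unstack(D, C)): towers=[A/B; C; E] holding=D
step 5 (stack(D, B)): towers=[A/B/D; C; E] holding=-

towers=[A/B/D; C; E] holding=-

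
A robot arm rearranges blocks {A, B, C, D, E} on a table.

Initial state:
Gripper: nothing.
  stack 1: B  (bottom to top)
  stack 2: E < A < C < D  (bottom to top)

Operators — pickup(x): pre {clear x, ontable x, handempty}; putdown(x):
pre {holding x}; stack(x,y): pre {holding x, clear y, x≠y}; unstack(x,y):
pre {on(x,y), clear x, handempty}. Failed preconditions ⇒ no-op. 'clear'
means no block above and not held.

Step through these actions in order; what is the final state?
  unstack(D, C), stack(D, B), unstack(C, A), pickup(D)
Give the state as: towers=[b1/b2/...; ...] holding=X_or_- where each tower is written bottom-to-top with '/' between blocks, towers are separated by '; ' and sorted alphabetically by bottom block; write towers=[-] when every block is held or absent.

step 1 (unstack(D, C)): towers=[B; E/A/C] holding=D
step 2 (stack(D, B)): towers=[B/D; E/A/C] holding=-
step 3 (unstack(C, A)): towers=[B/D; E/A] holding=C
step 4 (pickup(D)) [no-op]: towers=[B/D; E/A] holding=C

towers=[B/D; E/A] holding=C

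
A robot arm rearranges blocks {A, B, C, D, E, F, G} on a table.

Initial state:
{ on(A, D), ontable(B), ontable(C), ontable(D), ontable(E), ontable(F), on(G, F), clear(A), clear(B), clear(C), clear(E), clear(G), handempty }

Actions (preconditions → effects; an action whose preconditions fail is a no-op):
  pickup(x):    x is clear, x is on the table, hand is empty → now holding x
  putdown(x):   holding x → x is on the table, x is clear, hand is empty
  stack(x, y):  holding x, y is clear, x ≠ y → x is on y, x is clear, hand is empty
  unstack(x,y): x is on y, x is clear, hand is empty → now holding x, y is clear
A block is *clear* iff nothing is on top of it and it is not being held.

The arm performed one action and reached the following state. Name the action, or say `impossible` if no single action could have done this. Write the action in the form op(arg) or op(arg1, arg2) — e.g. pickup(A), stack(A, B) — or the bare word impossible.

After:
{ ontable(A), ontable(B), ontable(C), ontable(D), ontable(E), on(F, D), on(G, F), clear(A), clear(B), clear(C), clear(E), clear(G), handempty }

target: towers=[A; B; C; D/F/G; E] holding=-
         pickup(B) → towers=[C; D/A; E; F/G] holding=B
     unstack(G, F) → towers=[B; C; D/A; E; F] holding=G
     unstack(A, D) → towers=[B; C; D; E; F/G] holding=A
         pickup(E) → towers=[B; C; D/A; F/G] holding=E
         pickup(C) → towers=[B; D/A; E; F/G] holding=C
none of the 5 applicable actions match → impossible

impossible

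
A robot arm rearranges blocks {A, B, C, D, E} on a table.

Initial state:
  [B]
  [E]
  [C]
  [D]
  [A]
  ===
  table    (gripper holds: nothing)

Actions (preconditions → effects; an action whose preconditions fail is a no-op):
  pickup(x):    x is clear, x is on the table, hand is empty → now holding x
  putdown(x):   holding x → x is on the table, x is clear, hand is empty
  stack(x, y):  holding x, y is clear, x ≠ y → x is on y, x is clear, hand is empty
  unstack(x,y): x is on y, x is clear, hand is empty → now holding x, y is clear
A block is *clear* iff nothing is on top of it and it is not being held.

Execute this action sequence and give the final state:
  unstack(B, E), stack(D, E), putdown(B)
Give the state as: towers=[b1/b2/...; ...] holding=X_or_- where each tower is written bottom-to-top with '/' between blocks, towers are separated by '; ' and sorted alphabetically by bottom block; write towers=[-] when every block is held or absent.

towers=[A/D/C/E; B] holding=-

step 1 (unstack(B, E)): towers=[A/D/C/E] holding=B
step 2 (stack(D, E)) [no-op]: towers=[A/D/C/E] holding=B
step 3 (putdown(B)): towers=[A/D/C/E; B] holding=-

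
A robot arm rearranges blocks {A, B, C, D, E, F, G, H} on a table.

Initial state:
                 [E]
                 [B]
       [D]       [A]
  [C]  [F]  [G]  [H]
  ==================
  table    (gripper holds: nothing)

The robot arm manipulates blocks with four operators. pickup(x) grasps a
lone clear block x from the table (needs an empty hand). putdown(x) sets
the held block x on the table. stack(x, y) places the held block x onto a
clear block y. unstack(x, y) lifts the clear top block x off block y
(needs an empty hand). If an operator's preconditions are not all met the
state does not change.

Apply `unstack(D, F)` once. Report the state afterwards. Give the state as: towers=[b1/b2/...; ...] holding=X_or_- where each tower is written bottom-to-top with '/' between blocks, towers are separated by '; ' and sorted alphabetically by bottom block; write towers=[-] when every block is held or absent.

before: towers=[C; F/D; G; H/A/B/E] holding=-
pre[unstack(D, F)]: on(D,F) ok, clear(D) ok, handempty ok
all met → apply unstack(D, F)
after:  towers=[C; F; G; H/A/B/E] holding=D

towers=[C; F; G; H/A/B/E] holding=D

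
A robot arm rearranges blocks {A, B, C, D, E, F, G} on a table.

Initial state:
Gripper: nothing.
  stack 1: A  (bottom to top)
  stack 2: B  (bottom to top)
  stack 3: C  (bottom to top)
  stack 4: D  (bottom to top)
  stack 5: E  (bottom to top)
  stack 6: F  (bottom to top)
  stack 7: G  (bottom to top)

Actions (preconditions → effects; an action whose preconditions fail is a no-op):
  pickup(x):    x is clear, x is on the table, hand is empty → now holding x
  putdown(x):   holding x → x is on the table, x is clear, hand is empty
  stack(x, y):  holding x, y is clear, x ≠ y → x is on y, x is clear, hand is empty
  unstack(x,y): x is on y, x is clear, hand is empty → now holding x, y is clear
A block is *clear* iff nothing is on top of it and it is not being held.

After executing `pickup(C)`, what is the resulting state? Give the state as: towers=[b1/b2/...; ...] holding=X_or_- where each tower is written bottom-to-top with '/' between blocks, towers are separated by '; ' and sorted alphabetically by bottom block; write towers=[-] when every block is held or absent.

towers=[A; B; D; E; F; G] holding=C

before: towers=[A; B; C; D; E; F; G] holding=-
pre[pickup(C)]: clear(C) ✓, ontable(C) ✓, handempty ✓
all met → apply pickup(C)
after:  towers=[A; B; D; E; F; G] holding=C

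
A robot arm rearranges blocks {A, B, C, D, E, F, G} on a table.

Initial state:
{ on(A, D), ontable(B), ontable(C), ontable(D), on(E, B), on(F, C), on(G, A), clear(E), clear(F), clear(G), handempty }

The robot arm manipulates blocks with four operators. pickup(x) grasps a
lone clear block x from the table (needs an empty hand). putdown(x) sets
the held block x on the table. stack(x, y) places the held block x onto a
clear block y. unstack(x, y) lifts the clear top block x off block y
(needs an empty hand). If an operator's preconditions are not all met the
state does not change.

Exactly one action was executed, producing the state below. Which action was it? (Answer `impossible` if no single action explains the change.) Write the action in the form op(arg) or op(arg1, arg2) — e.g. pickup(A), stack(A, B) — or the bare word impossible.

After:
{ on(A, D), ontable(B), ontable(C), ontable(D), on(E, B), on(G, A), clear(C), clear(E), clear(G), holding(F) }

unstack(F, C)

target: towers=[B/E; C; D/A/G] holding=F
     unstack(F, C) → towers=[B/E; C; D/A/G] holding=F  ← match
     unstack(G, A) → towers=[B/E; C/F; D/A] holding=G
     unstack(E, B) → towers=[B; C/F; D/A/G] holding=E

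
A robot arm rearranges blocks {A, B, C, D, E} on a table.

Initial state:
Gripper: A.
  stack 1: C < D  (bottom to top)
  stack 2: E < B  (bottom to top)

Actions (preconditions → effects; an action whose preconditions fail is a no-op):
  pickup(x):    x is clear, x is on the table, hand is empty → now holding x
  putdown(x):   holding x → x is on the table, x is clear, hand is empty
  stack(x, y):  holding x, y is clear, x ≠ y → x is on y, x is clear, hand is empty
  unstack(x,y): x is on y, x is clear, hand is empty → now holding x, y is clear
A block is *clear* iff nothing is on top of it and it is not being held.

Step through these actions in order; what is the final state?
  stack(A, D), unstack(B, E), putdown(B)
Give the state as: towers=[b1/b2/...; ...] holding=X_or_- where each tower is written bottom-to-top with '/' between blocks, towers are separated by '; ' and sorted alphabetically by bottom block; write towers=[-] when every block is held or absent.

step 1 (stack(A, D)): towers=[C/D/A; E/B] holding=-
step 2 (unstack(B, E)): towers=[C/D/A; E] holding=B
step 3 (putdown(B)): towers=[B; C/D/A; E] holding=-

towers=[B; C/D/A; E] holding=-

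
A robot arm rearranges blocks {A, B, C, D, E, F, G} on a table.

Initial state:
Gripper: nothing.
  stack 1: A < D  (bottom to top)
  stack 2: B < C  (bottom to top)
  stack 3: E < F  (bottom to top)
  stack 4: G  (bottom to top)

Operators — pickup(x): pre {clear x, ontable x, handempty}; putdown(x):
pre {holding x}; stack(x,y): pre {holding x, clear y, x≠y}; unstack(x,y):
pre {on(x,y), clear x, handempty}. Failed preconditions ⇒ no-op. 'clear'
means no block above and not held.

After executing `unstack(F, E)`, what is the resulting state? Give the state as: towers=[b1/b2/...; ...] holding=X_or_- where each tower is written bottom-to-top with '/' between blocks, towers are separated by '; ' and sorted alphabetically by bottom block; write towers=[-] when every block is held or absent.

towers=[A/D; B/C; E; G] holding=F

before: towers=[A/D; B/C; E/F; G] holding=-
pre[unstack(F, E)]: on(F,E) ✓, clear(F) ✓, handempty ✓
all met → apply unstack(F, E)
after:  towers=[A/D; B/C; E; G] holding=F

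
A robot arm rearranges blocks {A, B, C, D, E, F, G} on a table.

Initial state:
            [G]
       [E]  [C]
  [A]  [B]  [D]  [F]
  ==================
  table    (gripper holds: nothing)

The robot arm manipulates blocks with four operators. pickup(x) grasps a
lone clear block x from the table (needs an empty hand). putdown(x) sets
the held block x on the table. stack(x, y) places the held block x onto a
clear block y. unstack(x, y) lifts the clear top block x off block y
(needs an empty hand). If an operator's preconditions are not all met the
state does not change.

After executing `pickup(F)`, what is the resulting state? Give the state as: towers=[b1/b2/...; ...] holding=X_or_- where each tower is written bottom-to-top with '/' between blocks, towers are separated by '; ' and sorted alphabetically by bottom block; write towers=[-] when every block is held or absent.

before: towers=[A; B/E; D/C/G; F] holding=-
pre[pickup(F)]: clear(F) yes, ontable(F) yes, handempty yes
all met → apply pickup(F)
after:  towers=[A; B/E; D/C/G] holding=F

towers=[A; B/E; D/C/G] holding=F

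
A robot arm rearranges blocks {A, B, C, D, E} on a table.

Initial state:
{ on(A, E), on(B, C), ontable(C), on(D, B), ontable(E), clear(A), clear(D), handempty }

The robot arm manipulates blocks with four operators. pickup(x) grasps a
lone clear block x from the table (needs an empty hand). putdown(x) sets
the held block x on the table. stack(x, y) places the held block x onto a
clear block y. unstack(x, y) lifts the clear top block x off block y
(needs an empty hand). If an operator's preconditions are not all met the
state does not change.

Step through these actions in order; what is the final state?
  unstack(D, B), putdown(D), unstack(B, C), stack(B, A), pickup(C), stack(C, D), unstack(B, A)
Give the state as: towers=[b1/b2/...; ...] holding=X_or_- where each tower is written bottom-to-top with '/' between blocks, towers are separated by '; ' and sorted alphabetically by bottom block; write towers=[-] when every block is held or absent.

step 1 (unstack(D, B)): towers=[C/B; E/A] holding=D
step 2 (putdown(D)): towers=[C/B; D; E/A] holding=-
step 3 (unstack(B, C)): towers=[C; D; E/A] holding=B
step 4 (stack(B, A)): towers=[C; D; E/A/B] holding=-
step 5 (pickup(C)): towers=[D; E/A/B] holding=C
step 6 (stack(C, D)): towers=[D/C; E/A/B] holding=-
step 7 (unstack(B, A)): towers=[D/C; E/A] holding=B

towers=[D/C; E/A] holding=B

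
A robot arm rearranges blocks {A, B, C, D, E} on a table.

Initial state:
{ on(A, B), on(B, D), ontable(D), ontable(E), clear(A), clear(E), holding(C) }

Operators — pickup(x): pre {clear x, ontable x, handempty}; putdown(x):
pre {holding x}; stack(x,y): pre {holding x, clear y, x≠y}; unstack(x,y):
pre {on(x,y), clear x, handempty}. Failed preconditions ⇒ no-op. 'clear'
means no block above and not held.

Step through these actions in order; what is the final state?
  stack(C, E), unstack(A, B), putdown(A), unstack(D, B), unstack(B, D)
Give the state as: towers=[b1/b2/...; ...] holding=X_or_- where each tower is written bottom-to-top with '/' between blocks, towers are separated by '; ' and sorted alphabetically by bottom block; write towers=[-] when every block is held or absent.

step 1 (stack(C, E)): towers=[D/B/A; E/C] holding=-
step 2 (unstack(A, B)): towers=[D/B; E/C] holding=A
step 3 (putdown(A)): towers=[A; D/B; E/C] holding=-
step 4 (unstack(D, B)) [no-op]: towers=[A; D/B; E/C] holding=-
step 5 (unstack(B, D)): towers=[A; D; E/C] holding=B

towers=[A; D; E/C] holding=B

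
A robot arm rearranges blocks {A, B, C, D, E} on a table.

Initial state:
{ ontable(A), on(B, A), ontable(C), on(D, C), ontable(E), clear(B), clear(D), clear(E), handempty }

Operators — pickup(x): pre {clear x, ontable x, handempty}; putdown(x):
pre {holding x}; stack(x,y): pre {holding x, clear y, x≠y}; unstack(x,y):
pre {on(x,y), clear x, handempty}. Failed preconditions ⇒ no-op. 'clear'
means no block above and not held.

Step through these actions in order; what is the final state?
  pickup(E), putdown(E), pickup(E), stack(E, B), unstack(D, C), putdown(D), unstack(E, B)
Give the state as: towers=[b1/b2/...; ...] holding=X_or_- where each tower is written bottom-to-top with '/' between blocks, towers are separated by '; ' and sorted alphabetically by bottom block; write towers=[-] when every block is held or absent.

step 1 (pickup(E)): towers=[A/B; C/D] holding=E
step 2 (putdown(E)): towers=[A/B; C/D; E] holding=-
step 3 (pickup(E)): towers=[A/B; C/D] holding=E
step 4 (stack(E, B)): towers=[A/B/E; C/D] holding=-
step 5 (unstack(D, C)): towers=[A/B/E; C] holding=D
step 6 (putdown(D)): towers=[A/B/E; C; D] holding=-
step 7 (unstack(E, B)): towers=[A/B; C; D] holding=E

towers=[A/B; C; D] holding=E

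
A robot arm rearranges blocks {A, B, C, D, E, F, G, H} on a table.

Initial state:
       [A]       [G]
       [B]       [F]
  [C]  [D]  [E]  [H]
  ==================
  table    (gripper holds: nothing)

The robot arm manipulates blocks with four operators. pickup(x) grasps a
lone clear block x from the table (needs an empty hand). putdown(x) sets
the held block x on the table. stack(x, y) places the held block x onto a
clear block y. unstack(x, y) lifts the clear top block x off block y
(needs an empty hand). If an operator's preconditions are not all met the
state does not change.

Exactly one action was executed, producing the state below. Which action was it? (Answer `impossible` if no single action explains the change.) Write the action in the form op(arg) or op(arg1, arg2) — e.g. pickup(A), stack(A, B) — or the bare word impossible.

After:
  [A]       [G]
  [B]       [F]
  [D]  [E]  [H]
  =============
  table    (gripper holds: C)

target: towers=[D/B/A; E; H/F/G] holding=C
     unstack(G, F) → towers=[C; D/B/A; E; H/F] holding=G
     unstack(A, B) → towers=[C; D/B; E; H/F/G] holding=A
         pickup(E) → towers=[C; D/B/A; H/F/G] holding=E
         pickup(C) → towers=[D/B/A; E; H/F/G] holding=C  ← match

pickup(C)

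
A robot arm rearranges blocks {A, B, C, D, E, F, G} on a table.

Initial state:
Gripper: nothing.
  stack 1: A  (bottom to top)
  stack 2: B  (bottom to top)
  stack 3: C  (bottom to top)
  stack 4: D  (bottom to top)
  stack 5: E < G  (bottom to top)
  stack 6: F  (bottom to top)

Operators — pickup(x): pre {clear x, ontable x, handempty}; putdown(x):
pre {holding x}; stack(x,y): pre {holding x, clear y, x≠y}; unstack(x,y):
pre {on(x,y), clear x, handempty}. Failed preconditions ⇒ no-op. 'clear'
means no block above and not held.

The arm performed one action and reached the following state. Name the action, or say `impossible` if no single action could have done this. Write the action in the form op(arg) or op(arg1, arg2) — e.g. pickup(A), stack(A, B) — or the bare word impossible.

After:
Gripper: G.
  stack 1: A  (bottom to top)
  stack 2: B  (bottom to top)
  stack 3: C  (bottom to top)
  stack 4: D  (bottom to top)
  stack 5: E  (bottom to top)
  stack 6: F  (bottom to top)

unstack(G, E)

target: towers=[A; B; C; D; E; F] holding=G
         pickup(B) → towers=[A; C; D; E/G; F] holding=B
         pickup(F) → towers=[A; B; C; D; E/G] holding=F
     unstack(G, E) → towers=[A; B; C; D; E; F] holding=G  ← match
         pickup(D) → towers=[A; B; C; E/G; F] holding=D
         pickup(A) → towers=[B; C; D; E/G; F] holding=A
         pickup(C) → towers=[A; B; D; E/G; F] holding=C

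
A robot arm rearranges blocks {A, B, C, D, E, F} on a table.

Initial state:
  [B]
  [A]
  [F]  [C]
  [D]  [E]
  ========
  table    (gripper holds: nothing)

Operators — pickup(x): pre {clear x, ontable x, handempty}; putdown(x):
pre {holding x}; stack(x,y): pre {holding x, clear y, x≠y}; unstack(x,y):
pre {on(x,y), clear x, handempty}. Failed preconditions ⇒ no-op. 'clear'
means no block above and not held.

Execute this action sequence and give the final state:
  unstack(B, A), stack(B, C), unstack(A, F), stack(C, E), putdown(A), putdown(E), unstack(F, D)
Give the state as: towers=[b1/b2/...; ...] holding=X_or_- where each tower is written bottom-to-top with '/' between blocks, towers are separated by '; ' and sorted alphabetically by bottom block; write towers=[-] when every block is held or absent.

step 1 (unstack(B, A)): towers=[D/F/A; E/C] holding=B
step 2 (stack(B, C)): towers=[D/F/A; E/C/B] holding=-
step 3 (unstack(A, F)): towers=[D/F; E/C/B] holding=A
step 4 (stack(C, E)) [no-op]: towers=[D/F; E/C/B] holding=A
step 5 (putdown(A)): towers=[A; D/F; E/C/B] holding=-
step 6 (putdown(E)) [no-op]: towers=[A; D/F; E/C/B] holding=-
step 7 (unstack(F, D)): towers=[A; D; E/C/B] holding=F

towers=[A; D; E/C/B] holding=F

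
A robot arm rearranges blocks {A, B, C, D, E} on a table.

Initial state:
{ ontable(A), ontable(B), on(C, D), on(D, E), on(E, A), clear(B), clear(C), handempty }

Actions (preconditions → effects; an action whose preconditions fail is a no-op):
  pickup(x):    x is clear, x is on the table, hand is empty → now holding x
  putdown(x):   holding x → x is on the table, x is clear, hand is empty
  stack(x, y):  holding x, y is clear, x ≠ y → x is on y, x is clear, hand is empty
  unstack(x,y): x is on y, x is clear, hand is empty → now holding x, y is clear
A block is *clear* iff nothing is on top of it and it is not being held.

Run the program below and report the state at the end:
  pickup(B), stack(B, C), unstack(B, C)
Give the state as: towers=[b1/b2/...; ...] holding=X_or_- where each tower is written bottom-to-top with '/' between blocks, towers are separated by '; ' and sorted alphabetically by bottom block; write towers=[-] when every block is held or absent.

step 1 (pickup(B)): towers=[A/E/D/C] holding=B
step 2 (stack(B, C)): towers=[A/E/D/C/B] holding=-
step 3 (unstack(B, C)): towers=[A/E/D/C] holding=B

towers=[A/E/D/C] holding=B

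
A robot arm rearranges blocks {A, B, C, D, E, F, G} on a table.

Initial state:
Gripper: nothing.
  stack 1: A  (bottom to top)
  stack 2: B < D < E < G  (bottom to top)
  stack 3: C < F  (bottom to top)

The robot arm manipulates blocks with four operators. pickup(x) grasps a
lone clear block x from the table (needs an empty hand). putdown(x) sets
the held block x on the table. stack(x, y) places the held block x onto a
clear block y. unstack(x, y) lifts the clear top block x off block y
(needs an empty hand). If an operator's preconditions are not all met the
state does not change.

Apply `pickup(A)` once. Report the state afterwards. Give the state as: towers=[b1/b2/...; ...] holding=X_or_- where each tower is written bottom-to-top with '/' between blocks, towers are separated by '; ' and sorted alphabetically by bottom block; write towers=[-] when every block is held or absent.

towers=[B/D/E/G; C/F] holding=A

before: towers=[A; B/D/E/G; C/F] holding=-
pre[pickup(A)]: clear(A) ✓, ontable(A) ✓, handempty ✓
all met → apply pickup(A)
after:  towers=[B/D/E/G; C/F] holding=A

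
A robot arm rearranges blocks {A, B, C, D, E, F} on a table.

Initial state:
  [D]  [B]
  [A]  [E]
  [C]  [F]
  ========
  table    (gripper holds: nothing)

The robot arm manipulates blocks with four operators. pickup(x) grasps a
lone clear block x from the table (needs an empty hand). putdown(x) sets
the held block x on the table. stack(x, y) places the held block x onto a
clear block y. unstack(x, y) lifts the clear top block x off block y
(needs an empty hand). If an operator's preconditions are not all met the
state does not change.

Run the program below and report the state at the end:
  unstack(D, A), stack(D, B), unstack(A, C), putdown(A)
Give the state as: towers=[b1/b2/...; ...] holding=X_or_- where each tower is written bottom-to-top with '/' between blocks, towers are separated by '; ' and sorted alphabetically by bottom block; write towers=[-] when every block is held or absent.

step 1 (unstack(D, A)): towers=[C/A; F/E/B] holding=D
step 2 (stack(D, B)): towers=[C/A; F/E/B/D] holding=-
step 3 (unstack(A, C)): towers=[C; F/E/B/D] holding=A
step 4 (putdown(A)): towers=[A; C; F/E/B/D] holding=-

towers=[A; C; F/E/B/D] holding=-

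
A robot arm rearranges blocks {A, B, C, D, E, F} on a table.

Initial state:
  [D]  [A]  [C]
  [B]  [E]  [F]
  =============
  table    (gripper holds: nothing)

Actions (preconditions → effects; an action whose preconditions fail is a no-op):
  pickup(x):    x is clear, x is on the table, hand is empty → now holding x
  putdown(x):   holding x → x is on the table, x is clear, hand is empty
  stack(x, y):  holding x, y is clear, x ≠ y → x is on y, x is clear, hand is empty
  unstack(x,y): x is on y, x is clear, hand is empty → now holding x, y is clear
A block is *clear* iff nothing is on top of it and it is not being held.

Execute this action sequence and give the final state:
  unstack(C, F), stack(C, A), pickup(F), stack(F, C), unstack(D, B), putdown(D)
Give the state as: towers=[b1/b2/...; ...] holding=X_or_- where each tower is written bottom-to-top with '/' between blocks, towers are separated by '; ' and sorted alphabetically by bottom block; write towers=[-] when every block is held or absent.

step 1 (unstack(C, F)): towers=[B/D; E/A; F] holding=C
step 2 (stack(C, A)): towers=[B/D; E/A/C; F] holding=-
step 3 (pickup(F)): towers=[B/D; E/A/C] holding=F
step 4 (stack(F, C)): towers=[B/D; E/A/C/F] holding=-
step 5 (unstack(D, B)): towers=[B; E/A/C/F] holding=D
step 6 (putdown(D)): towers=[B; D; E/A/C/F] holding=-

towers=[B; D; E/A/C/F] holding=-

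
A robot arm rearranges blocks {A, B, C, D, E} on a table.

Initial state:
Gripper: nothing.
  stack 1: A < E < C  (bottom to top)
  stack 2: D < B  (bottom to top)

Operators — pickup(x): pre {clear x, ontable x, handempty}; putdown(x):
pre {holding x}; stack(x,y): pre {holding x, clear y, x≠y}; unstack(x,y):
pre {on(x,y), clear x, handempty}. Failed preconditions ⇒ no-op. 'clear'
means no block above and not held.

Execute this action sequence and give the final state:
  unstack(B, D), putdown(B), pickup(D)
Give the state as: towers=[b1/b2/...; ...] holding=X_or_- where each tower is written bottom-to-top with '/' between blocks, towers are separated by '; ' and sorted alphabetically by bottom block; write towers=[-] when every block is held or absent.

towers=[A/E/C; B] holding=D

step 1 (unstack(B, D)): towers=[A/E/C; D] holding=B
step 2 (putdown(B)): towers=[A/E/C; B; D] holding=-
step 3 (pickup(D)): towers=[A/E/C; B] holding=D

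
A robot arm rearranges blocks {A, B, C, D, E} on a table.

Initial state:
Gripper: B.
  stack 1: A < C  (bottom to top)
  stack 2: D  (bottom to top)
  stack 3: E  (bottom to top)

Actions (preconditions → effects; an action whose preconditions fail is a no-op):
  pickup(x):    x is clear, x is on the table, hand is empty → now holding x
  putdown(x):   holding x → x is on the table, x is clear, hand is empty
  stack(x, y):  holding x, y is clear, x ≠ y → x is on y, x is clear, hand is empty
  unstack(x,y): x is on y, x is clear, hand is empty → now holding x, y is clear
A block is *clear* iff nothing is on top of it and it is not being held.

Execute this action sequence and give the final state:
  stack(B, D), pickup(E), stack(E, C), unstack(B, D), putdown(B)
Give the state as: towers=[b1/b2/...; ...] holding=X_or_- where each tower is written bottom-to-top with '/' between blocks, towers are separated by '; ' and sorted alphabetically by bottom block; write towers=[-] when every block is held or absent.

towers=[A/C/E; B; D] holding=-

step 1 (stack(B, D)): towers=[A/C; D/B; E] holding=-
step 2 (pickup(E)): towers=[A/C; D/B] holding=E
step 3 (stack(E, C)): towers=[A/C/E; D/B] holding=-
step 4 (unstack(B, D)): towers=[A/C/E; D] holding=B
step 5 (putdown(B)): towers=[A/C/E; B; D] holding=-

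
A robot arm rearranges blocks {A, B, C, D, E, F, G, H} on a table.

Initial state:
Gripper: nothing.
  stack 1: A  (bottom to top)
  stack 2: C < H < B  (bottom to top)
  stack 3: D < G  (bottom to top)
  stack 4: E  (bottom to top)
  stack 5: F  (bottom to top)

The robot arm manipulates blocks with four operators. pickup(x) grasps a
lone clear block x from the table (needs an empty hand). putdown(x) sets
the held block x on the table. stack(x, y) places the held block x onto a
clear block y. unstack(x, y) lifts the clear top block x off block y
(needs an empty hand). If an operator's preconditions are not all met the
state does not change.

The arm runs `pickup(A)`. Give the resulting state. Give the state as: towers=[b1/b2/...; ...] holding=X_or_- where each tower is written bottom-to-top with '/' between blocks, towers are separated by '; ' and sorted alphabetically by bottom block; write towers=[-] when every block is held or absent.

before: towers=[A; C/H/B; D/G; E; F] holding=-
pre[pickup(A)]: clear(A) yes, ontable(A) yes, handempty yes
all met → apply pickup(A)
after:  towers=[C/H/B; D/G; E; F] holding=A

towers=[C/H/B; D/G; E; F] holding=A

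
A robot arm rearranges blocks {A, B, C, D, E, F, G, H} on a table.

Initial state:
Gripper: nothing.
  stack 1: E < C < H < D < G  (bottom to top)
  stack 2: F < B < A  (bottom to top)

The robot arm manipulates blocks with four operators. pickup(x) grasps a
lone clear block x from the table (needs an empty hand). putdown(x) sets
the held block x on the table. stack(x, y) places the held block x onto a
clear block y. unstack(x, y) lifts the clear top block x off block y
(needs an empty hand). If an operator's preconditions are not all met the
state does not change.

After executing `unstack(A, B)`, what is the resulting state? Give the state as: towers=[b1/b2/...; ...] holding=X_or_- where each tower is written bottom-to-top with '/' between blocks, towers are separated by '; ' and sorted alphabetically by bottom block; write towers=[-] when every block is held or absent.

towers=[E/C/H/D/G; F/B] holding=A

before: towers=[E/C/H/D/G; F/B/A] holding=-
pre[unstack(A, B)]: on(A,B) yes, clear(A) yes, handempty yes
all met → apply unstack(A, B)
after:  towers=[E/C/H/D/G; F/B] holding=A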